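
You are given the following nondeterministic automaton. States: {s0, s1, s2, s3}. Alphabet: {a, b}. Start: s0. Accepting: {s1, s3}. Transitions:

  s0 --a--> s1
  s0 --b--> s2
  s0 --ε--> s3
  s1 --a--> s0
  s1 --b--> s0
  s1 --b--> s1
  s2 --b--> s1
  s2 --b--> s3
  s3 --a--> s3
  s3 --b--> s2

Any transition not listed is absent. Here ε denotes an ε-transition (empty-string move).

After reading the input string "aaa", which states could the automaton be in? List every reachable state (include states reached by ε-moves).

{s1, s3}

Start: ε-closure({s0}) = {s0, s3}.
Read 'a': s0→{s1}, s3→{s3}; now {s1, s3}.
Read 'a': s1→{s0}, s3→{s3}; now {s0, s3}.
Read 'a': s0→{s1}, s3→{s3}; now {s1, s3}.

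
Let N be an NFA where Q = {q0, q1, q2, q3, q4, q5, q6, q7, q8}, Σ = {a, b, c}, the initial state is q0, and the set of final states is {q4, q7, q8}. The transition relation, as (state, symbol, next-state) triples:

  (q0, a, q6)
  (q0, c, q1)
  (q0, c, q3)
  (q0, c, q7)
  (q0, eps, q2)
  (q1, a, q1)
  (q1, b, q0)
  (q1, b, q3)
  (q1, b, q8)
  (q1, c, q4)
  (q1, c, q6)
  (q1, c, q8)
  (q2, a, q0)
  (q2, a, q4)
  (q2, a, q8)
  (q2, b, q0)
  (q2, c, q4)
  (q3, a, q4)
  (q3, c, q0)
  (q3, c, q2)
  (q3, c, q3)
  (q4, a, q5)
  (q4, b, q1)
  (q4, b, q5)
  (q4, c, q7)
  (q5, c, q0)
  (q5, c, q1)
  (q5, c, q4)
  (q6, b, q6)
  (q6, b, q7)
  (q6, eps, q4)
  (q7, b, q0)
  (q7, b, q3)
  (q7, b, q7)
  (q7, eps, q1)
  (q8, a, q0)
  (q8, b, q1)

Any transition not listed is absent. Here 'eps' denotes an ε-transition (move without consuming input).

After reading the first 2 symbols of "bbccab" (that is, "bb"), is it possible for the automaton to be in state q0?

Start: ε-closure({q0}) = {q0, q2}.
Read 'b': q0→∅, q2→{q0}; union {q0}; ε-closure = {q0, q2}.
Read 'b': q0→∅, q2→{q0}; union {q0}; ε-closure = {q0, q2}.
State q0 is in {q0, q2}.

Yes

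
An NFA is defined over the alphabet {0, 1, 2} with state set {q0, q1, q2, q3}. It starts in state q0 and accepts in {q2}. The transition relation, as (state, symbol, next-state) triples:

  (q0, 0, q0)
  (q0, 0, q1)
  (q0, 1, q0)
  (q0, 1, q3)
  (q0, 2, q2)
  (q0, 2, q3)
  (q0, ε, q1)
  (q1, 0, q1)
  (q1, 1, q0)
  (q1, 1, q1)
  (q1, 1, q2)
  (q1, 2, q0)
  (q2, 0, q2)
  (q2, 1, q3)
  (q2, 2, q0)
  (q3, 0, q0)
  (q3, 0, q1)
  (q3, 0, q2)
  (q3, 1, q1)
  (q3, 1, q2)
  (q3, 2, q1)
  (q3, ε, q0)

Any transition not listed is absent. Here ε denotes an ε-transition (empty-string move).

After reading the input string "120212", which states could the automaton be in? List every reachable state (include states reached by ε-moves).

Start: ε-closure({q0}) = {q0, q1}.
Read '1': q0→{q0, q3}, q1→{q0, q1, q2}; now {q0, q1, q2, q3}.
Read '2': q0→{q2, q3}, q1→{q0}, q2→{q0}, q3→{q1}; now {q0, q1, q2, q3}.
Read '0': q0→{q0, q1}, q1→{q1}, q2→{q2}, q3→{q0, q1, q2}; now {q0, q1, q2}.
Read '2': q0→{q2, q3}, q1→{q0}, q2→{q0}; union {q0, q2, q3}; ε-closure = {q0, q1, q2, q3}.
Read '1': q0→{q0, q3}, q1→{q0, q1, q2}, q2→{q3}, q3→{q1, q2}; now {q0, q1, q2, q3}.
Read '2': q0→{q2, q3}, q1→{q0}, q2→{q0}, q3→{q1}; now {q0, q1, q2, q3}.

{q0, q1, q2, q3}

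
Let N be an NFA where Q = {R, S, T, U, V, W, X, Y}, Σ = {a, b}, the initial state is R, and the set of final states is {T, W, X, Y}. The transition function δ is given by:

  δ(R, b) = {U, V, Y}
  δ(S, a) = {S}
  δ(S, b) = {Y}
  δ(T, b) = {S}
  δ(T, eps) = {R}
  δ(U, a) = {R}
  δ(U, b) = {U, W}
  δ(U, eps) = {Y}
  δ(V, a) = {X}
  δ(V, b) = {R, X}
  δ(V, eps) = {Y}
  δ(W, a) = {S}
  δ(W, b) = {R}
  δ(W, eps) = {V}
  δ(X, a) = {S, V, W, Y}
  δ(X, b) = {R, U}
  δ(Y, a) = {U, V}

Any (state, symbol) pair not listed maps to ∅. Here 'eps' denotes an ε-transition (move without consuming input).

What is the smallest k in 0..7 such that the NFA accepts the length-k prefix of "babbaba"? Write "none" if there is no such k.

1

Start in {R}.
Read 'b': R→{U, V, Y}; now {U, V, Y}.
None of the earlier sets intersect F, but {U, V, Y} does.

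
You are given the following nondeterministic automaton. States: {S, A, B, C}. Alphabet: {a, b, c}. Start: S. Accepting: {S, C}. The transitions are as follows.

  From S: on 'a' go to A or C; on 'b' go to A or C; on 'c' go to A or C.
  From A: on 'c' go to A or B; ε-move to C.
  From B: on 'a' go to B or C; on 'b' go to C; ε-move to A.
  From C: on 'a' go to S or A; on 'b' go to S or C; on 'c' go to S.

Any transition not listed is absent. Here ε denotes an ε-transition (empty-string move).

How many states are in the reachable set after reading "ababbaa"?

3

Start in {S}.
Read 'a': {S} → {A, C}.
Read 'b': {A, C} → {S, C}.
Read 'a': {S, C} → {S, A, C}.
Read 'b': {S, A, C} → {S, A, C}.
Read 'b': {S, A, C} → {S, A, C}.
Read 'a': {S, A, C} → {S, A, C}.
Read 'a': {S, A, C} → {S, A, C}.
That set has 3 states.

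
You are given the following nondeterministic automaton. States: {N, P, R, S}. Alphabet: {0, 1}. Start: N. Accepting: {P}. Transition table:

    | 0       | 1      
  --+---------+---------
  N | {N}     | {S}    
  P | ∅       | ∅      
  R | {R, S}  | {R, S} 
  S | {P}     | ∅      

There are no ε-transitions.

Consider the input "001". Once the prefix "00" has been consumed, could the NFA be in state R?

No

Start in {N}.
Read '0': N→{N}; now {N}.
Read '0': N→{N}; now {N}.
State R is not in {N}.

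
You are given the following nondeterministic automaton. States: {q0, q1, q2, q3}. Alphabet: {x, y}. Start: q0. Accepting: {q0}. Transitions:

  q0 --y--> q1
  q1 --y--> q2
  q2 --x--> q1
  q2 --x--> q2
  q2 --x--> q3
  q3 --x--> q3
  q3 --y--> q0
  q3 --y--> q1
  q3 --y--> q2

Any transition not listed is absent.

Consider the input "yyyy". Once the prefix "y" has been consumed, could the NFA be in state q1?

Yes

Start in {q0}.
Read 'y': {q0} → {q1}.
State q1 is in {q1}.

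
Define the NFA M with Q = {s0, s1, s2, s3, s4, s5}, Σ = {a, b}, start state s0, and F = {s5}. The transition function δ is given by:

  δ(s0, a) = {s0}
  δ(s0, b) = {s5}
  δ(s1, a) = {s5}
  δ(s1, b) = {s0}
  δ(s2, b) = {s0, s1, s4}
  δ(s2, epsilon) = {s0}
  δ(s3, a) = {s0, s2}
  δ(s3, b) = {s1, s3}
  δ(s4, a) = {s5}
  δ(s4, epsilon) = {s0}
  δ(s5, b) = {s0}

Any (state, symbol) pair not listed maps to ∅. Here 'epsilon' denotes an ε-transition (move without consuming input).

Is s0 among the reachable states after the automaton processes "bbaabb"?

Start in {s0}.
Read 'b': {s0} → {s5}.
Read 'b': {s5} → {s0}.
Read 'a': {s0} → {s0}.
Read 'a': {s0} → {s0}.
Read 'b': {s0} → {s5}.
Read 'b': {s5} → {s0}.
State s0 is in {s0}.

Yes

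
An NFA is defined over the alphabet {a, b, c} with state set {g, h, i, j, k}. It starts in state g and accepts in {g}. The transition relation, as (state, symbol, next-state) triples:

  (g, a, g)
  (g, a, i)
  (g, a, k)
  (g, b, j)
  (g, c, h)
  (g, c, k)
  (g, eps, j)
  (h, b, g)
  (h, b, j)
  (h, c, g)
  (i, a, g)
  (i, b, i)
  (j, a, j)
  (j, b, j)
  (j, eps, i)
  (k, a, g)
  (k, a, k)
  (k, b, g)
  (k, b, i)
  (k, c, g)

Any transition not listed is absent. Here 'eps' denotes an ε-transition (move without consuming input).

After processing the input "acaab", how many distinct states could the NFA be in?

3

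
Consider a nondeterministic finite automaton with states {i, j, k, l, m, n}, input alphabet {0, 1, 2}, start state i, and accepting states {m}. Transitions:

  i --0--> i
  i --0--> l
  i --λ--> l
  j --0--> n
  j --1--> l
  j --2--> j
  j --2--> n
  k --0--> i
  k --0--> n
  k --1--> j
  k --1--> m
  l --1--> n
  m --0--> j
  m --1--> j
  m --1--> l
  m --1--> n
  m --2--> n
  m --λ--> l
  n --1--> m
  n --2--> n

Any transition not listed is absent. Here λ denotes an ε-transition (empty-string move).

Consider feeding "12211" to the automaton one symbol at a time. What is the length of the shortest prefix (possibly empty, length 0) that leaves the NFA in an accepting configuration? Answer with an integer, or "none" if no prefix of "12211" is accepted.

4

Start: ε-closure({i}) = {i, l}.
Read '1': i→∅, l→{n}; now {n}.
Read '2': n→{n}; now {n}.
Read '2': n→{n}; now {n}.
Read '1': n→{m}; union {m}; ε-closure = {l, m}.
None of the earlier sets intersect F, but {l, m} does.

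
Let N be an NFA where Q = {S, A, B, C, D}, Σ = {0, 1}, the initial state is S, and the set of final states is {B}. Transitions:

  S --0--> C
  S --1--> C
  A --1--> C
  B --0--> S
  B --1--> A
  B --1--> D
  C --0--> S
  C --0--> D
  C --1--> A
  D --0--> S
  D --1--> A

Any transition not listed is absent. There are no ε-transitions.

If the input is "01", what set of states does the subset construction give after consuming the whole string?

Start in {S}.
Read '0': {S} → {C}.
Read '1': {C} → {A}.

{A}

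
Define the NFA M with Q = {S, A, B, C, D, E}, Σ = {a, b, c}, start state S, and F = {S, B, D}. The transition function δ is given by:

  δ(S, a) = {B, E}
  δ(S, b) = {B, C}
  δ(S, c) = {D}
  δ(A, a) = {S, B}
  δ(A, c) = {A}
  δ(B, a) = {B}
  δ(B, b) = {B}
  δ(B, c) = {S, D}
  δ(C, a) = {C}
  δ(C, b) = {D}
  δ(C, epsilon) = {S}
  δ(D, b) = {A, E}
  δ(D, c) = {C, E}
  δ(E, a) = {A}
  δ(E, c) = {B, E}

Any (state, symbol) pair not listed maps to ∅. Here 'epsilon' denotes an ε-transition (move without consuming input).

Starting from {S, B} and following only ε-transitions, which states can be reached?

Begin with {S, B}.
No ε-moves leave this set, so the closure equals the set itself.

{S, B}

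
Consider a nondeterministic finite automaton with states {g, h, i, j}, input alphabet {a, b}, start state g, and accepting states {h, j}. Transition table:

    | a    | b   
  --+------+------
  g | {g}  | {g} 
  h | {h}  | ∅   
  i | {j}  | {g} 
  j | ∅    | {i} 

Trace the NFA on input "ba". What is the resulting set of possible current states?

{g}

Start in {g}.
Read 'b': g→{g}; now {g}.
Read 'a': g→{g}; now {g}.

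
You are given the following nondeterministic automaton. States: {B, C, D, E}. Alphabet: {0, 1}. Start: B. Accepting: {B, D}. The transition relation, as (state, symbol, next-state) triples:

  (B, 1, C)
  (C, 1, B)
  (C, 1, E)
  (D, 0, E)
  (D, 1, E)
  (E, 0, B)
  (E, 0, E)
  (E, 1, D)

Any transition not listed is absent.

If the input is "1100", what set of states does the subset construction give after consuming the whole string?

Start in {B}.
Read '1': B→{C}; now {C}.
Read '1': C→{B, E}; now {B, E}.
Read '0': B→∅, E→{B, E}; now {B, E}.
Read '0': B→∅, E→{B, E}; now {B, E}.

{B, E}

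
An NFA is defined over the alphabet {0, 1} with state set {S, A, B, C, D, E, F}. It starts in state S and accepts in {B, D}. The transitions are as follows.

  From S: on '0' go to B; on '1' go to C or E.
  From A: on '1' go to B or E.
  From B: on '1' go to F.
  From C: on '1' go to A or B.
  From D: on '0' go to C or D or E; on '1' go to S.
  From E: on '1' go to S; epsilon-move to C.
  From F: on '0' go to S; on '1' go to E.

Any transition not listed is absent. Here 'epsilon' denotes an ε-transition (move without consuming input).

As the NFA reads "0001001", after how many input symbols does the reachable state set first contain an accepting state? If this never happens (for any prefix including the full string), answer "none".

1

Start in {S}.
Read '0': S→{B}; now {B}.
None of the earlier sets intersect F, but {B} does.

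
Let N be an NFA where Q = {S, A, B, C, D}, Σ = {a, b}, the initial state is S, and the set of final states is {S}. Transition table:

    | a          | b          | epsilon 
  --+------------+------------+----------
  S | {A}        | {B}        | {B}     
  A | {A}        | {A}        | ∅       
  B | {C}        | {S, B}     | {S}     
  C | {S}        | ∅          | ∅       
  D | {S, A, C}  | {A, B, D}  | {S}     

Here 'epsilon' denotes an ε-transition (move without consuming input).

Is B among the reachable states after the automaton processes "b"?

Yes

Start: ε-closure({S}) = {S, B}.
Read 'b': {S, B} → {S, B}.
State B is in {S, B}.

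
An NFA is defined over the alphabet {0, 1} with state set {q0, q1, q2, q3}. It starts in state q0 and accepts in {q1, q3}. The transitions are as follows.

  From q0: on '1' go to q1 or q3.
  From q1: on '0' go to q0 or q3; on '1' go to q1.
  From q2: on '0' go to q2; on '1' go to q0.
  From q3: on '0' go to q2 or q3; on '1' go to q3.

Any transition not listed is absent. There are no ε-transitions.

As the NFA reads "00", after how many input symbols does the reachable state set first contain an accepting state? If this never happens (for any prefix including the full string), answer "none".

none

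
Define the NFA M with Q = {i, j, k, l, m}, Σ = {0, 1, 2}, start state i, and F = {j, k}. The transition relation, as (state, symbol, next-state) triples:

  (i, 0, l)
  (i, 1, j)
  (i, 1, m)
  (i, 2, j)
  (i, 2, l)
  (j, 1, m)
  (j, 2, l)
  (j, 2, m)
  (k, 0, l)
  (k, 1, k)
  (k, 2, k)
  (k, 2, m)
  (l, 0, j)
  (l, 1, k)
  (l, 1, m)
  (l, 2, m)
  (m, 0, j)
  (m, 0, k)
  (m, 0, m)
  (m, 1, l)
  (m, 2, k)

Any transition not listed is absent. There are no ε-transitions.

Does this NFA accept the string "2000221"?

No

Start in {i}.
Read '2': i→{j, l}; now {j, l}.
Read '0': j→∅, l→{j}; now {j}.
Read '0': j→∅; now ∅.
The set is empty and remains empty for the remaining 4 symbols.
The final set ∅ contains no accepting state.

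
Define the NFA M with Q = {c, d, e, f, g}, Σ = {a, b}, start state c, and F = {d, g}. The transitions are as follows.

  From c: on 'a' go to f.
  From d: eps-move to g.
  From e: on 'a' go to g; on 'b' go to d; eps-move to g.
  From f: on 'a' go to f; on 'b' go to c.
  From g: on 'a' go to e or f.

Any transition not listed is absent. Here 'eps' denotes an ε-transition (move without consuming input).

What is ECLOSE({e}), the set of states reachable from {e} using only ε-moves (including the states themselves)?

{e, g}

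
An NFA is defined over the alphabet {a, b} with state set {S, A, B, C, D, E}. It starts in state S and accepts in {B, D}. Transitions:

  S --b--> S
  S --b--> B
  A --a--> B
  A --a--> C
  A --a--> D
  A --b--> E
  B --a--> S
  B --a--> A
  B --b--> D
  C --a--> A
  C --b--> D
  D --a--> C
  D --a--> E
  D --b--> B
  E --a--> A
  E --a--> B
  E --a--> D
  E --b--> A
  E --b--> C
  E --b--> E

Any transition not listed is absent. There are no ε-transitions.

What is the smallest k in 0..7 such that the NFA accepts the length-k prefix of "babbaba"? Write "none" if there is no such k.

1

Start in {S}.
Read 'b': S→{S, B}; now {S, B}.
None of the earlier sets intersect F, but {S, B} does.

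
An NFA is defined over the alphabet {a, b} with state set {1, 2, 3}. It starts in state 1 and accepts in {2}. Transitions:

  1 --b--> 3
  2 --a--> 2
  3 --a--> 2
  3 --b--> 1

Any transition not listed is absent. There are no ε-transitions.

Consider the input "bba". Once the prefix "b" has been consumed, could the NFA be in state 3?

Yes

Start in {1}.
Read 'b': 1→{3}; now {3}.
State 3 is in {3}.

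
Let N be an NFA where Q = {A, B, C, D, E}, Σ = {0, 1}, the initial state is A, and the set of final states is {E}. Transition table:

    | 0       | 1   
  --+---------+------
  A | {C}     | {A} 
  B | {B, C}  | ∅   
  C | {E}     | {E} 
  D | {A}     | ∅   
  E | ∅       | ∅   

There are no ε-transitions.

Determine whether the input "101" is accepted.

Yes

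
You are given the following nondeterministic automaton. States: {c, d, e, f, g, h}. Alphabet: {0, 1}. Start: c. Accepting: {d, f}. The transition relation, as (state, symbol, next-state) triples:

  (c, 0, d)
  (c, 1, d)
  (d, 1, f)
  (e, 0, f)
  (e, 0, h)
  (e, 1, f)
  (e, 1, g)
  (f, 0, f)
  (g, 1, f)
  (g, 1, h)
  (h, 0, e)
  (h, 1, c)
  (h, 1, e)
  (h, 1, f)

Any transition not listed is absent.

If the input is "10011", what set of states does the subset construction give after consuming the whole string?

Start in {c}.
Read '1': {c} → {d}.
Read '0': {d} → ∅.
The set is empty and remains empty for the remaining 3 symbols.

∅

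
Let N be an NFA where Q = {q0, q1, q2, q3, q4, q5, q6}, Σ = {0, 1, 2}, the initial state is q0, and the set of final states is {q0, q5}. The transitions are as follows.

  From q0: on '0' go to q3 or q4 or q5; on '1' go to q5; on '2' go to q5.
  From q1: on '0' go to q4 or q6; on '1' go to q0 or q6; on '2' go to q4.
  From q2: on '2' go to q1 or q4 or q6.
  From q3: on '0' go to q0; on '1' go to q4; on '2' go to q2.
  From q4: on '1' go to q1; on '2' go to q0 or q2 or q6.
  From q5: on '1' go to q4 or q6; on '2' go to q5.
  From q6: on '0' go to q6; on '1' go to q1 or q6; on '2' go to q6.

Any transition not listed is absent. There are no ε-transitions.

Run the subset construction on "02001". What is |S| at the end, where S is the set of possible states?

3

Start in {q0}.
Read '0': q0→{q3, q4, q5}; now {q3, q4, q5}.
Read '2': q3→{q2}, q4→{q0, q2, q6}, q5→{q5}; now {q0, q2, q5, q6}.
Read '0': q0→{q3, q4, q5}, q2→∅, q5→∅, q6→{q6}; now {q3, q4, q5, q6}.
Read '0': q3→{q0}, q4→∅, q5→∅, q6→{q6}; now {q0, q6}.
Read '1': q0→{q5}, q6→{q1, q6}; now {q1, q5, q6}.
That set has 3 states.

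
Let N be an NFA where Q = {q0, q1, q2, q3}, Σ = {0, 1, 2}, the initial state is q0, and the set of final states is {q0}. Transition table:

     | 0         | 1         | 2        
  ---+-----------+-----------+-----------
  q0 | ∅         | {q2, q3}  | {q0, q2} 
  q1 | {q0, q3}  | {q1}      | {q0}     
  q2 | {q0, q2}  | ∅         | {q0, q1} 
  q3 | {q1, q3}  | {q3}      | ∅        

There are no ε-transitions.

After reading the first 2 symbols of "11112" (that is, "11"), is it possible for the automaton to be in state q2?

Start in {q0}.
Read '1': q0→{q2, q3}; now {q2, q3}.
Read '1': q2→∅, q3→{q3}; now {q3}.
State q2 is not in {q3}.

No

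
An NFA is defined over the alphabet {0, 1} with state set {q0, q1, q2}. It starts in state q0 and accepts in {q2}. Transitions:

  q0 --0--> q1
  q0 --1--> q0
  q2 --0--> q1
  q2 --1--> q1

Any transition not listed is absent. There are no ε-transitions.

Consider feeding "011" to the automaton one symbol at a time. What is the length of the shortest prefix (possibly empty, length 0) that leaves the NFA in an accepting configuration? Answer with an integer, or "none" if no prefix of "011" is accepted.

Start in {q0}.
Read '0': q0→{q1}; now {q1}.
Read '1': q1→∅; now ∅.
The set is empty and remains empty for the remaining 1 symbol.
No reachable set along the way intersects F.

none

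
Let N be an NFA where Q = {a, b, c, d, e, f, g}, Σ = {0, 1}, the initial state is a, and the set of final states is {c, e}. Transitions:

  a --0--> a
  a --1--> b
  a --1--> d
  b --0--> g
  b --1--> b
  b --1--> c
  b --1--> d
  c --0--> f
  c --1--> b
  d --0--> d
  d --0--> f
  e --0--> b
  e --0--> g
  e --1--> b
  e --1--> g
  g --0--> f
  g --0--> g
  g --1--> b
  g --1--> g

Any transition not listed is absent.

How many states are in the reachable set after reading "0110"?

3

Start in {a}.
Read '0': a→{a}; now {a}.
Read '1': a→{b, d}; now {b, d}.
Read '1': b→{b, c, d}, d→∅; now {b, c, d}.
Read '0': b→{g}, c→{f}, d→{d, f}; now {d, f, g}.
That set has 3 states.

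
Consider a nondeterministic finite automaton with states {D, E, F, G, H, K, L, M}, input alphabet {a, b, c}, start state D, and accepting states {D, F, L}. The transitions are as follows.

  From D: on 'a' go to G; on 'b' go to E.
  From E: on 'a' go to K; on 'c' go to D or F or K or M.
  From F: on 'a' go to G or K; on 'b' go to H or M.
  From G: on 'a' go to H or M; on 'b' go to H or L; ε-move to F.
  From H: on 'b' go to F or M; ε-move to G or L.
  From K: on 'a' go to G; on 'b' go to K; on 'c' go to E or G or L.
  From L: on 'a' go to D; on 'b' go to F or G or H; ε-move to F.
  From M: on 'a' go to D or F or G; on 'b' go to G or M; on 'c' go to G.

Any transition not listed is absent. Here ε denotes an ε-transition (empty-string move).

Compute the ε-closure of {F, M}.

Begin with {F, M}.
No ε-moves leave this set, so the closure equals the set itself.

{F, M}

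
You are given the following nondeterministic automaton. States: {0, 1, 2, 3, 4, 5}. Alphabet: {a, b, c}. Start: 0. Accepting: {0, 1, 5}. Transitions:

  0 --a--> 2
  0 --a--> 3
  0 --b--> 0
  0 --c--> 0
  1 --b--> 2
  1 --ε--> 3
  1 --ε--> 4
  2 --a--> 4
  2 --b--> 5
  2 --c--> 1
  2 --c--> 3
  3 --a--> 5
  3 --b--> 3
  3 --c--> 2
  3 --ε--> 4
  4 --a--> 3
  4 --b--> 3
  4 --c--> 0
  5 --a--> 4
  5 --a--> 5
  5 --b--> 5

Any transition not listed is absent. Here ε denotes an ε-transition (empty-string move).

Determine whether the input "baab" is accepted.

Yes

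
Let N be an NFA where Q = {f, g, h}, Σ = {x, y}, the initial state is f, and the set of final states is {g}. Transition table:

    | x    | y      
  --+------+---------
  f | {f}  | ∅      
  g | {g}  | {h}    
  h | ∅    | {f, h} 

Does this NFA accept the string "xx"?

No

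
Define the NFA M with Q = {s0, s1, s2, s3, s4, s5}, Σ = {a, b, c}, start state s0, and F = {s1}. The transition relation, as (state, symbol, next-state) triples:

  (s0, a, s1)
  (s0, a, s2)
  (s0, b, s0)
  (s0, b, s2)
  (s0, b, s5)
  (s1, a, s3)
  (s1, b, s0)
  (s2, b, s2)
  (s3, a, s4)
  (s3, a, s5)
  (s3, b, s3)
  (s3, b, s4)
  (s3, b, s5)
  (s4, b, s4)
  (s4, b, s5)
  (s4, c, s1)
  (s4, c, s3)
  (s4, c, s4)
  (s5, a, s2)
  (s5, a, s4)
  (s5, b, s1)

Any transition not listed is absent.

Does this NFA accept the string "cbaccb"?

No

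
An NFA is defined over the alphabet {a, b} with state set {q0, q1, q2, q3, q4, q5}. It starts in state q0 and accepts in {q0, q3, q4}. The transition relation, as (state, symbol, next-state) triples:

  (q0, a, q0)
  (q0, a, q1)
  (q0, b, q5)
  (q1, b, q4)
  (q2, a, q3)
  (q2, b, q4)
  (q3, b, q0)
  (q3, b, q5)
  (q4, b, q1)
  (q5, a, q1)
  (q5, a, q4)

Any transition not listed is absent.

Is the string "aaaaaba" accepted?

Yes

Start in {q0}.
Read 'a': q0→{q0, q1}; now {q0, q1}.
Read 'a': q0→{q0, q1}, q1→∅; now {q0, q1}.
Read 'a': q0→{q0, q1}, q1→∅; now {q0, q1}.
Read 'a': q0→{q0, q1}, q1→∅; now {q0, q1}.
Read 'a': q0→{q0, q1}, q1→∅; now {q0, q1}.
Read 'b': q0→{q5}, q1→{q4}; now {q4, q5}.
Read 'a': q4→∅, q5→{q1, q4}; now {q1, q4}.
The final set {q1, q4} contains the accepting state q4.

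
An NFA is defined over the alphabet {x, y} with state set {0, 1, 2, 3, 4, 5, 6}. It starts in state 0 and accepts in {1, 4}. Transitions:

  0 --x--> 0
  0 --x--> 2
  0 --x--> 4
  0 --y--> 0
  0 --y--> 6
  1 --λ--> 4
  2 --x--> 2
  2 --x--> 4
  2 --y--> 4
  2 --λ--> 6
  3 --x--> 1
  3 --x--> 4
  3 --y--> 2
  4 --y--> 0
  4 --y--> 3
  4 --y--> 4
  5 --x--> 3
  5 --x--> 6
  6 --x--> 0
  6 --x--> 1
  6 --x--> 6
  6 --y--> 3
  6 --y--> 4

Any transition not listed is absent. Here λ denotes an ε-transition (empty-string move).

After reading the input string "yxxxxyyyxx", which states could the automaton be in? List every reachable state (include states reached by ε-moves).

{0, 1, 2, 4, 6}

Start in {0}.
Read 'y': {0} → {0, 6}.
Read 'x': {0, 6} → {0, 1, 2, 4, 6}.
Read 'x': {0, 1, 2, 4, 6} → {0, 1, 2, 4, 6}.
Read 'x': {0, 1, 2, 4, 6} → {0, 1, 2, 4, 6}.
Read 'x': {0, 1, 2, 4, 6} → {0, 1, 2, 4, 6}.
Read 'y': {0, 1, 2, 4, 6} → {0, 3, 4, 6}.
Read 'y': {0, 3, 4, 6} → {0, 2, 3, 4, 6}.
Read 'y': {0, 2, 3, 4, 6} → {0, 2, 3, 4, 6}.
Read 'x': {0, 2, 3, 4, 6} → {0, 1, 2, 4, 6}.
Read 'x': {0, 1, 2, 4, 6} → {0, 1, 2, 4, 6}.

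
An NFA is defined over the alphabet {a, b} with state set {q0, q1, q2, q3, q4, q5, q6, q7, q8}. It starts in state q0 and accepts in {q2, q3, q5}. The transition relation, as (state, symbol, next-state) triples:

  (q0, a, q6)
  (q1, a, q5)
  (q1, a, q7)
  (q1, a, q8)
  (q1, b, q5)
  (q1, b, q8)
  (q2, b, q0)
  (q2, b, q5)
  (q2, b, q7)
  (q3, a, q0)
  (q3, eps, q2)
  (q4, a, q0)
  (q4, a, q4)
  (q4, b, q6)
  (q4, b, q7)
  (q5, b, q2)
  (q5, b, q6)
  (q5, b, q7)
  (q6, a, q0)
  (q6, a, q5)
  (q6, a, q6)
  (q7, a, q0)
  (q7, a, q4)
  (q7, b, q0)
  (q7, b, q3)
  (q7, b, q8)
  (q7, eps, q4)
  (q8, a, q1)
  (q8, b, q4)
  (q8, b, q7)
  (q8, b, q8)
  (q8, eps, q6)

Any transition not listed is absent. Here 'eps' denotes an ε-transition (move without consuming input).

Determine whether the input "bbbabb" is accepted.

No

Start in {q0}.
Read 'b': q0→∅; now ∅.
The set is empty and remains empty for the remaining 5 symbols.
The final set ∅ contains no accepting state.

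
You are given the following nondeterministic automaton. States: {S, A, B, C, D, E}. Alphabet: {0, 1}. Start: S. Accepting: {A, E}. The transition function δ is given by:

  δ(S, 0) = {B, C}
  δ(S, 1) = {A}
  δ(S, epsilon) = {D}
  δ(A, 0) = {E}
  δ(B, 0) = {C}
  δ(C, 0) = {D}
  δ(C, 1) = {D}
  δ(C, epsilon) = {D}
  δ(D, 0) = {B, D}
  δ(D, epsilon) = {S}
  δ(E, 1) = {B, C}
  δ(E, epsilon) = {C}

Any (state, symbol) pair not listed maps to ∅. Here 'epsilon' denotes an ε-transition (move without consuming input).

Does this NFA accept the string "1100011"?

Start: ε-closure({S}) = {S, D}.
Read '1': S→{A}, D→∅; now {A}.
Read '1': A→∅; now ∅.
The set is empty and remains empty for the remaining 5 symbols.
The final set ∅ contains no accepting state.

No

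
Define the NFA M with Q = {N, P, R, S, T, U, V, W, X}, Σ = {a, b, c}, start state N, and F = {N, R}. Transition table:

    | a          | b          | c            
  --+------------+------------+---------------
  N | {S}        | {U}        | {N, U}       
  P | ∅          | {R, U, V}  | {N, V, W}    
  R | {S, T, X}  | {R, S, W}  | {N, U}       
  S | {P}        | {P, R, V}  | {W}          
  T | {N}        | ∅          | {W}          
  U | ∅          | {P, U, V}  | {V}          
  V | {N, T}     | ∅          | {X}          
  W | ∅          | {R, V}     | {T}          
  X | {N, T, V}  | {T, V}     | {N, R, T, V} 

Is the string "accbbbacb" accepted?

Start in {N}.
Read 'a': {N} → {S}.
Read 'c': {S} → {W}.
Read 'c': {W} → {T}.
Read 'b': {T} → ∅.
The set is empty and remains empty for the remaining 5 symbols.
The final set ∅ contains no accepting state.

No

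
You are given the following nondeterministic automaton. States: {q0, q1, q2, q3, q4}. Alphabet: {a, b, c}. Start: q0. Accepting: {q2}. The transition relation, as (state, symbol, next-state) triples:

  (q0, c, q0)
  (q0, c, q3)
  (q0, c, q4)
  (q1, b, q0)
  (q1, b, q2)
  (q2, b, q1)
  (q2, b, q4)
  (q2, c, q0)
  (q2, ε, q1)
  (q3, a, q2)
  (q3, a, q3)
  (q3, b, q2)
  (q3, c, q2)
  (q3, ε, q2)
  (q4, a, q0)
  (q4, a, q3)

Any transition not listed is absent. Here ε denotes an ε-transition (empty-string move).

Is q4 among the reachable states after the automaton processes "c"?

Yes

Start in {q0}.
Read 'c': q0→{q0, q3, q4}; union {q0, q3, q4}; ε-closure = {q0, q1, q2, q3, q4}.
State q4 is in {q0, q1, q2, q3, q4}.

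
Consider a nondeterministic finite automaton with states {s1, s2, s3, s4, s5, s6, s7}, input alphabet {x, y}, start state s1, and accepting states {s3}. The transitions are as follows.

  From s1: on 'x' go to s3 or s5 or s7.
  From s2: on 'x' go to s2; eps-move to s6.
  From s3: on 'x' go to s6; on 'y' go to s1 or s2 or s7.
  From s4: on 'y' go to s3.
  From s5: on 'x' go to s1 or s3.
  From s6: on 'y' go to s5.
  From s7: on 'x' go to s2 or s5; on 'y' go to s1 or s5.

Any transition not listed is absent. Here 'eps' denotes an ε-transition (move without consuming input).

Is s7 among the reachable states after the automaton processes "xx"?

Start in {s1}.
Read 'x': {s1} → {s3, s5, s7}.
Read 'x': {s3, s5, s7} → {s1, s2, s3, s5, s6}.
State s7 is not in {s1, s2, s3, s5, s6}.

No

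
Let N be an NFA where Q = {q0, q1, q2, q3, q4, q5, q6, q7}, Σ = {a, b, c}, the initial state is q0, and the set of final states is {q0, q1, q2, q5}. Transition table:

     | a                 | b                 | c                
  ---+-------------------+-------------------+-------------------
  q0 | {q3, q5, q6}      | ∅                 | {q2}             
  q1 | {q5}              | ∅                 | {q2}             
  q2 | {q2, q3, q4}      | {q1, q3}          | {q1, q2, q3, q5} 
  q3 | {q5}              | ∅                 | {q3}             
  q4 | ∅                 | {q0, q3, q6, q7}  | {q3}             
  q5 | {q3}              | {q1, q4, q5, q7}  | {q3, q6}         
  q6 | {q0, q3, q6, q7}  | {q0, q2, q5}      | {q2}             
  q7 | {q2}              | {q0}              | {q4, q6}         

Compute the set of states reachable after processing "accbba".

Start in {q0}.
Read 'a': q0→{q3, q5, q6}; now {q3, q5, q6}.
Read 'c': q3→{q3}, q5→{q3, q6}, q6→{q2}; now {q2, q3, q6}.
Read 'c': q2→{q1, q2, q3, q5}, q3→{q3}, q6→{q2}; now {q1, q2, q3, q5}.
Read 'b': q1→∅, q2→{q1, q3}, q3→∅, q5→{q1, q4, q5, q7}; now {q1, q3, q4, q5, q7}.
Read 'b': q1→∅, q3→∅, q4→{q0, q3, q6, q7}, q5→{q1, q4, q5, q7}, q7→{q0}; now {q0, q1, q3, q4, q5, q6, q7}.
Read 'a': q0→{q3, q5, q6}, q1→{q5}, q3→{q5}, q4→∅, q5→{q3}, q6→{q0, q3, q6, q7}, q7→{q2}; now {q0, q2, q3, q5, q6, q7}.

{q0, q2, q3, q5, q6, q7}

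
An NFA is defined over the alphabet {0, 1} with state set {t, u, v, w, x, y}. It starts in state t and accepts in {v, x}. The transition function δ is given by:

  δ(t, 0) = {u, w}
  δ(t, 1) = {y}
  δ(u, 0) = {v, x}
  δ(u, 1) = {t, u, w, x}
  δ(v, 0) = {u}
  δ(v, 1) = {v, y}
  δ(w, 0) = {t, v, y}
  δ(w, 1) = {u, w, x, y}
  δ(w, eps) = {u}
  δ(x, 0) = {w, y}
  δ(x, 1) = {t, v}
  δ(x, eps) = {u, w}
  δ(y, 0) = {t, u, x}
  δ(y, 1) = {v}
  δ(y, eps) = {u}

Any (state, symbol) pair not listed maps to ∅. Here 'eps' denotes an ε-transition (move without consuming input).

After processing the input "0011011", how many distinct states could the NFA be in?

6

Start in {t}.
Read '0': t→{u, w}; now {u, w}.
Read '0': u→{v, x}, w→{t, v, y}; union {t, v, x, y}; ε-closure = {t, u, v, w, x, y}.
Read '1': t→{y}, u→{t, u, w, x}, v→{v, y}, w→{u, w, x, y}, x→{t, v}, y→{v}; now {t, u, v, w, x, y}.
Read '1': t→{y}, u→{t, u, w, x}, v→{v, y}, w→{u, w, x, y}, x→{t, v}, y→{v}; now {t, u, v, w, x, y}.
Read '0': t→{u, w}, u→{v, x}, v→{u}, w→{t, v, y}, x→{w, y}, y→{t, u, x}; now {t, u, v, w, x, y}.
Read '1': t→{y}, u→{t, u, w, x}, v→{v, y}, w→{u, w, x, y}, x→{t, v}, y→{v}; now {t, u, v, w, x, y}.
Read '1': t→{y}, u→{t, u, w, x}, v→{v, y}, w→{u, w, x, y}, x→{t, v}, y→{v}; now {t, u, v, w, x, y}.
That set has 6 states.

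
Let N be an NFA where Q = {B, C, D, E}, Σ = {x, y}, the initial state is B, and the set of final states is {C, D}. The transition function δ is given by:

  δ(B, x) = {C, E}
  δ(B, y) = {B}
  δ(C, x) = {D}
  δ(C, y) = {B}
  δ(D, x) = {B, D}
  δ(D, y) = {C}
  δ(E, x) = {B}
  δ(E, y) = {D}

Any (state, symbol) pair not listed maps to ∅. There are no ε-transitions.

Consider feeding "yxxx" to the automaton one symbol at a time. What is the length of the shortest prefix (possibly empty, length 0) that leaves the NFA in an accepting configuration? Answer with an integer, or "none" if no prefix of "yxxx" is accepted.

Start in {B}.
Read 'y': B→{B}; now {B}.
Read 'x': B→{C, E}; now {C, E}.
None of the earlier sets intersect F, but {C, E} does.

2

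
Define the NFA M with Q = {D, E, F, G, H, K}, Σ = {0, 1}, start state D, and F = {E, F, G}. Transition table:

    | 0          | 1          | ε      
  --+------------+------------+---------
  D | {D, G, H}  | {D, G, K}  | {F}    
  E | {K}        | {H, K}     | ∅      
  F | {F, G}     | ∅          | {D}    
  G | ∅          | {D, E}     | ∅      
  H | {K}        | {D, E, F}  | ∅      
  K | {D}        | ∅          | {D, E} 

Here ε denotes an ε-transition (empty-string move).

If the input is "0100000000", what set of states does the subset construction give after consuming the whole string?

{D, E, F, G, H, K}

Start: ε-closure({D}) = {D, F}.
Read '0': {D, F} → {D, F, G, H}.
Read '1': {D, F, G, H} → {D, E, F, G, K}.
Read '0': {D, E, F, G, K} → {D, E, F, G, H, K}.
Read '0': {D, E, F, G, H, K} → {D, E, F, G, H, K}.
Read '0': {D, E, F, G, H, K} → {D, E, F, G, H, K}.
Read '0': {D, E, F, G, H, K} → {D, E, F, G, H, K}.
Read '0': {D, E, F, G, H, K} → {D, E, F, G, H, K}.
Read '0': {D, E, F, G, H, K} → {D, E, F, G, H, K}.
Read '0': {D, E, F, G, H, K} → {D, E, F, G, H, K}.
Read '0': {D, E, F, G, H, K} → {D, E, F, G, H, K}.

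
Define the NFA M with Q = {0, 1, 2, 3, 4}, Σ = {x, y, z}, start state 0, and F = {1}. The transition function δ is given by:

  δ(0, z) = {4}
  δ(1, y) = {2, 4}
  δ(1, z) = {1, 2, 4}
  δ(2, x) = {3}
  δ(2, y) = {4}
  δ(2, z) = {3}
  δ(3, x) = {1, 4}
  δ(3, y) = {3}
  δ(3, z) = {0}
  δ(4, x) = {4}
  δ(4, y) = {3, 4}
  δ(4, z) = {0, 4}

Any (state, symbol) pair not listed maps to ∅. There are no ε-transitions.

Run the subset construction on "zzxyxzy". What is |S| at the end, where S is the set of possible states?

Start in {0}.
Read 'z': 0→{4}; now {4}.
Read 'z': 4→{0, 4}; now {0, 4}.
Read 'x': 0→∅, 4→{4}; now {4}.
Read 'y': 4→{3, 4}; now {3, 4}.
Read 'x': 3→{1, 4}, 4→{4}; now {1, 4}.
Read 'z': 1→{1, 2, 4}, 4→{0, 4}; now {0, 1, 2, 4}.
Read 'y': 0→∅, 1→{2, 4}, 2→{4}, 4→{3, 4}; now {2, 3, 4}.
That set has 3 states.

3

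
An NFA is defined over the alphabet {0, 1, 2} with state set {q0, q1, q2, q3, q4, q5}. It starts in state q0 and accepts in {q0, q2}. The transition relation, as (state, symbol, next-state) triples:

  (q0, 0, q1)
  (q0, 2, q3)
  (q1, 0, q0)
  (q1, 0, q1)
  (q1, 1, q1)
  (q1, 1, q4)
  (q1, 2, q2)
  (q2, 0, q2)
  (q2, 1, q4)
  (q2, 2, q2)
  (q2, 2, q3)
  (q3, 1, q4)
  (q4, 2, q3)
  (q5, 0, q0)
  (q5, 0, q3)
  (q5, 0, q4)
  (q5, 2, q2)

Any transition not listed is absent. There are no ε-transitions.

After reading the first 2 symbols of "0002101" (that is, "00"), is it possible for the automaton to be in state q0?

Start in {q0}.
Read '0': q0→{q1}; now {q1}.
Read '0': q1→{q0, q1}; now {q0, q1}.
State q0 is in {q0, q1}.

Yes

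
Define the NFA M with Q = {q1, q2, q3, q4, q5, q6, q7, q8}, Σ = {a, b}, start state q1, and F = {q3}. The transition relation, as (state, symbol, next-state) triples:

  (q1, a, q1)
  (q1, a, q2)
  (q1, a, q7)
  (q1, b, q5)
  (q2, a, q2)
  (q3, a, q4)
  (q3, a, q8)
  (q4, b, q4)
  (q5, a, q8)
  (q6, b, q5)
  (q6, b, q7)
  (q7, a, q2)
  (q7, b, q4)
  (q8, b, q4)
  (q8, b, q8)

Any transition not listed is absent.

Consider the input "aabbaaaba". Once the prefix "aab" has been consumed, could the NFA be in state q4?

Start in {q1}.
Read 'a': {q1} → {q1, q2, q7}.
Read 'a': {q1, q2, q7} → {q1, q2, q7}.
Read 'b': {q1, q2, q7} → {q4, q5}.
State q4 is in {q4, q5}.

Yes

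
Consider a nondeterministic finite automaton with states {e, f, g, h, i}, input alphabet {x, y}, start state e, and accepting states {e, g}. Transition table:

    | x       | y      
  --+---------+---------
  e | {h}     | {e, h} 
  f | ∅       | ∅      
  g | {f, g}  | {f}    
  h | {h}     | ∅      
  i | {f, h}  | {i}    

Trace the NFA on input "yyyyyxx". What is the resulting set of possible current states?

{h}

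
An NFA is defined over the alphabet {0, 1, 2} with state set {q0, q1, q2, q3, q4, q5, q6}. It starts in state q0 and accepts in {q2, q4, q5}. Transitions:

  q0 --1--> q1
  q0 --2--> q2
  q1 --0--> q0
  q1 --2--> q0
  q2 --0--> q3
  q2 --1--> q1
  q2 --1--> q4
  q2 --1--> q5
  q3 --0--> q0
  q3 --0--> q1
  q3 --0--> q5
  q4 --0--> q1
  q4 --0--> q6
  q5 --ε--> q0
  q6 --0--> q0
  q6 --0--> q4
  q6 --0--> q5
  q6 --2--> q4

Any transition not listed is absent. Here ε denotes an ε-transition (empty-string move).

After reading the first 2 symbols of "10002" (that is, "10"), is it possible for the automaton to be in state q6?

No

Start in {q0}.
Read '1': q0→{q1}; now {q1}.
Read '0': q1→{q0}; now {q0}.
State q6 is not in {q0}.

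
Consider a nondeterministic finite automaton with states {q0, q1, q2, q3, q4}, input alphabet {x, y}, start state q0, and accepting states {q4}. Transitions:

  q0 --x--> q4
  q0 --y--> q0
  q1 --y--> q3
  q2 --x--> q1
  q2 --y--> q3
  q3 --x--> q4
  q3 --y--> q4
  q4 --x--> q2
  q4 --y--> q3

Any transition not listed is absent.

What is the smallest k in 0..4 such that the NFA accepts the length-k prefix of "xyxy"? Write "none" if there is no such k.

1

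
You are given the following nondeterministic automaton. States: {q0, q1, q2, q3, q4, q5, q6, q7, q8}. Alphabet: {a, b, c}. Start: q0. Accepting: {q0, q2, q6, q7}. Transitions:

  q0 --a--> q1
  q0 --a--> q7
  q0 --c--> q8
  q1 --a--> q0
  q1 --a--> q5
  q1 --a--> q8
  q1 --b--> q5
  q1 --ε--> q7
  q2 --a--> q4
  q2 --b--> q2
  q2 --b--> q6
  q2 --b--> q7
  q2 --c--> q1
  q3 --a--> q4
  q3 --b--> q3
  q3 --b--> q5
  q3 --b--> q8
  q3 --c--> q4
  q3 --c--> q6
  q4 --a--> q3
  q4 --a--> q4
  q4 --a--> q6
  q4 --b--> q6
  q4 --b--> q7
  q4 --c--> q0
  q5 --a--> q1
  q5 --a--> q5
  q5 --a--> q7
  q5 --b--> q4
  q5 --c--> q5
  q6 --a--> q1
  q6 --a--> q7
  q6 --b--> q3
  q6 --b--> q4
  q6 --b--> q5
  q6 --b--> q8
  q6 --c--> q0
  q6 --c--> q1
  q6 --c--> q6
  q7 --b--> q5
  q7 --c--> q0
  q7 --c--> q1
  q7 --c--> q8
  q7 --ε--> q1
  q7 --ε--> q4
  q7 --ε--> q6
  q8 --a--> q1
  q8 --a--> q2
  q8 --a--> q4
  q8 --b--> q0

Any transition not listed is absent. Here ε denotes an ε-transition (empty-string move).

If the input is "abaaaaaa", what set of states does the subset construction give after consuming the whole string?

{q0, q1, q2, q3, q4, q5, q6, q7, q8}

Start in {q0}.
Read 'a': q0→{q1, q7}; union {q1, q7}; ε-closure = {q1, q4, q6, q7}.
Read 'b': q1→{q5}, q4→{q6, q7}, q6→{q3, q4, q5, q8}, q7→{q5}; union {q3, q4, q5, q6, q7, q8}; ε-closure = {q1, q3, q4, q5, q6, q7, q8}.
Read 'a': q1→{q0, q5, q8}, q3→{q4}, q4→{q3, q4, q6}, q5→{q1, q5, q7}, q6→{q1, q7}, q7→∅, q8→{q1, q2, q4}; now {q0, q1, q2, q3, q4, q5, q6, q7, q8}.
Read 'a': q0→{q1, q7}, q1→{q0, q5, q8}, q2→{q4}, q3→{q4}, q4→{q3, q4, q6}, q5→{q1, q5, q7}, q6→{q1, q7}, q7→∅, q8→{q1, q2, q4}; now {q0, q1, q2, q3, q4, q5, q6, q7, q8}.
Read 'a': q0→{q1, q7}, q1→{q0, q5, q8}, q2→{q4}, q3→{q4}, q4→{q3, q4, q6}, q5→{q1, q5, q7}, q6→{q1, q7}, q7→∅, q8→{q1, q2, q4}; now {q0, q1, q2, q3, q4, q5, q6, q7, q8}.
Read 'a': q0→{q1, q7}, q1→{q0, q5, q8}, q2→{q4}, q3→{q4}, q4→{q3, q4, q6}, q5→{q1, q5, q7}, q6→{q1, q7}, q7→∅, q8→{q1, q2, q4}; now {q0, q1, q2, q3, q4, q5, q6, q7, q8}.
Read 'a': q0→{q1, q7}, q1→{q0, q5, q8}, q2→{q4}, q3→{q4}, q4→{q3, q4, q6}, q5→{q1, q5, q7}, q6→{q1, q7}, q7→∅, q8→{q1, q2, q4}; now {q0, q1, q2, q3, q4, q5, q6, q7, q8}.
Read 'a': q0→{q1, q7}, q1→{q0, q5, q8}, q2→{q4}, q3→{q4}, q4→{q3, q4, q6}, q5→{q1, q5, q7}, q6→{q1, q7}, q7→∅, q8→{q1, q2, q4}; now {q0, q1, q2, q3, q4, q5, q6, q7, q8}.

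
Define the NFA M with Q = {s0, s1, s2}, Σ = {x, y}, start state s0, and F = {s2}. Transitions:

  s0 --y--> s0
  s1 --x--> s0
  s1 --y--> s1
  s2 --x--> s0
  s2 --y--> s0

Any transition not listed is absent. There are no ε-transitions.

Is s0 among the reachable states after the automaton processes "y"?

Yes

Start in {s0}.
Read 'y': s0→{s0}; now {s0}.
State s0 is in {s0}.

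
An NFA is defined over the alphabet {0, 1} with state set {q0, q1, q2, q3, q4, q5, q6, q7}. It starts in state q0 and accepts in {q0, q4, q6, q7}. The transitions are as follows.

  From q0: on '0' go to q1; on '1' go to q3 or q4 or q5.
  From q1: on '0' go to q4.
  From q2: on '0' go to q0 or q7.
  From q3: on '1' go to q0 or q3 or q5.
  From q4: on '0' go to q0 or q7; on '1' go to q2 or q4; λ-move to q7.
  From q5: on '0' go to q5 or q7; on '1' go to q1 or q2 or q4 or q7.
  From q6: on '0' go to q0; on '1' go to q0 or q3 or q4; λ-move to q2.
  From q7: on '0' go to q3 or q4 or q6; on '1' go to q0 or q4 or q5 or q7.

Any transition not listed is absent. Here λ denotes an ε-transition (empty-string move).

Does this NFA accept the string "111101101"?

Start in {q0}.
Read '1': q0→{q3, q4, q5}; union {q3, q4, q5}; ε-closure = {q3, q4, q5, q7}.
Read '1': q3→{q0, q3, q5}, q4→{q2, q4}, q5→{q1, q2, q4, q7}, q7→{q0, q4, q5, q7}; now {q0, q1, q2, q3, q4, q5, q7}.
Read '1': q0→{q3, q4, q5}, q1→∅, q2→∅, q3→{q0, q3, q5}, q4→{q2, q4}, q5→{q1, q2, q4, q7}, q7→{q0, q4, q5, q7}; now {q0, q1, q2, q3, q4, q5, q7}.
Read '1': q0→{q3, q4, q5}, q1→∅, q2→∅, q3→{q0, q3, q5}, q4→{q2, q4}, q5→{q1, q2, q4, q7}, q7→{q0, q4, q5, q7}; now {q0, q1, q2, q3, q4, q5, q7}.
Read '0': q0→{q1}, q1→{q4}, q2→{q0, q7}, q3→∅, q4→{q0, q7}, q5→{q5, q7}, q7→{q3, q4, q6}; union {q0, q1, q3, q4, q5, q6, q7}; ε-closure = {q0, q1, q2, q3, q4, q5, q6, q7}.
Read '1': q0→{q3, q4, q5}, q1→∅, q2→∅, q3→{q0, q3, q5}, q4→{q2, q4}, q5→{q1, q2, q4, q7}, q6→{q0, q3, q4}, q7→{q0, q4, q5, q7}; now {q0, q1, q2, q3, q4, q5, q7}.
Read '1': q0→{q3, q4, q5}, q1→∅, q2→∅, q3→{q0, q3, q5}, q4→{q2, q4}, q5→{q1, q2, q4, q7}, q7→{q0, q4, q5, q7}; now {q0, q1, q2, q3, q4, q5, q7}.
Read '0': q0→{q1}, q1→{q4}, q2→{q0, q7}, q3→∅, q4→{q0, q7}, q5→{q5, q7}, q7→{q3, q4, q6}; union {q0, q1, q3, q4, q5, q6, q7}; ε-closure = {q0, q1, q2, q3, q4, q5, q6, q7}.
Read '1': q0→{q3, q4, q5}, q1→∅, q2→∅, q3→{q0, q3, q5}, q4→{q2, q4}, q5→{q1, q2, q4, q7}, q6→{q0, q3, q4}, q7→{q0, q4, q5, q7}; now {q0, q1, q2, q3, q4, q5, q7}.
The final set {q0, q1, q2, q3, q4, q5, q7} contains the accepting states q0, q4, q7.

Yes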